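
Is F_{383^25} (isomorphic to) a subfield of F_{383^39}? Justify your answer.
No: F_{383^25} is not a subfield of F_{383^39}

F_{p^m} embeds in F_{p^n} iff m | n. Here 25 ∤ 39 (since 39 = 1·25 + 14 with remainder 14 ≠ 0), so F_{383^25} is not a subfield of F_{383^39}. Equivalently: if it were, the tower law would give 25 = [F_{383^25}:F_383] dividing [F_{383^39}:F_383] = 39, contradiction.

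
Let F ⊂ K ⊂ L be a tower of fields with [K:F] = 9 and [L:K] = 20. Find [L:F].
[L:F] = 180

The tower law says that for any tower of field extensions F ⊂ K ⊂ L with finite degrees, [L:F] = [L:K] · [K:F]. Here this gives [L:F] = 20 · 9 = 180.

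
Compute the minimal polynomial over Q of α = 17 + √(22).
m_α(x) = x^2 - 34x + 267

From α - 17 = √(22), squaring gives (α - 17)^2 = 22, i.e. α^2 - 34α + 289 = 22, so α^2 - 34α + 267 = 0. The discriminant of x^2 - 34x + 267 is (-34)^2 - 4·(267) = 1156 - 1068 = 88, and 4·(22) is not a perfect square in Q since 22 is squarefree and ≠ 1. Hence x^2 - 34x + 267 is irreducible over Q and is the minimal polynomial of α.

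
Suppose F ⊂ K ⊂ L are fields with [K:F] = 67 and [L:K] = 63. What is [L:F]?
[L:F] = 4221

The tower law says that for any tower of field extensions F ⊂ K ⊂ L with finite degrees, [L:F] = [L:K] · [K:F]. Here this gives [L:F] = 63 · 67 = 4221.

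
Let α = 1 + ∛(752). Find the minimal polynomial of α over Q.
m_α(x) = x^3 - 3x^2 + 3x - 753

Set β = α - 1 = ∛(752), so β^3 = 752. Then (α - 1)^3 - 752 = 0, i.e. α is a root of g(x) = (x - 1)^3 - 752 = x^3 - 3x^2 + 3x - 753. Since g(x) = h(x - 1) where h(x) = x^3 - 752, and h is irreducible over Q (because 752 is not a perfect cube, so h has no rational root, and a monic cubic with no rational root is irreducible), g is also irreducible (irreducibility is preserved under the substitution x → x - 1). Hence m_α(x) = x^3 - 3x^2 + 3x - 753.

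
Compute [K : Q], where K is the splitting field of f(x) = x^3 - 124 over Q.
[K : Q] = 6

The roots of x^3 - 124 are ∛124, ω∛124, ω^2∛124 where ω = e^(2πi/3) is a primitive cube root of unity, so K = Q(∛124, ω). Now [Q(∛124):Q] = 3 (since 124 is not a perfect cube, x^3 - 124 is irreducible) and [Q(ω):Q] = 2. Both 2 and 3 divide [K:Q], and [K:Q] ≤ 3·2 = 6, so [K:Q] = 6. (Equivalently: Q(∛124) ⊂ R but ω ∉ R, so [K : Q(∛124)] = 2.)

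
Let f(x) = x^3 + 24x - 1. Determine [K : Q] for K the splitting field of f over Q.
[K : Q] = 6

By the rational root test, any rational root of the monic integer polynomial f(x) = x^3 + 24x - 1 must be an integer dividing the constant term -1, i.e. one of ±{1}. Evaluating: f(1) = 24, f(-1) = -26; none is 0, so f has no rational root and is therefore irreducible over Q (a cubic with no linear factor over a field is irreducible). For an irreducible cubic, the Galois group is A_3 or S_3 according as the discriminant disc(f) = -4a^3 - 27b^2 = -4·(24)^3 - 27·(-1)^2 = -55323 is or is not a square in Q. Here disc(f) = -55323 is not a perfect square in Q, so the Galois group of f over Q is not contained in A_3 and must be all of S_3. The splitting field has degree |S_3| = 6 over Q, so [K : Q] = 6.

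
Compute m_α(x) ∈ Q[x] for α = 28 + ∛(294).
m_α(x) = x^3 - 84x^2 + 2352x - 22246

Set β = α - 28 = ∛(294), so β^3 = 294. Then (α - 28)^3 - 294 = 0, i.e. α is a root of g(x) = (x - 28)^3 - 294 = x^3 - 84x^2 + 2352x - 22246. Since g(x) = h(x - 28) where h(x) = x^3 - 294, and h is irreducible over Q (because 294 is not a perfect cube, so h has no rational root, and a monic cubic with no rational root is irreducible), g is also irreducible (irreducibility is preserved under the substitution x → x - 28). Hence m_α(x) = x^3 - 84x^2 + 2352x - 22246.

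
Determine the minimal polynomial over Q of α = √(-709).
m_α(x) = x^2 + 709

α satisfies α^2 + 709 = 0, so x^2 + 709 annihilates α. Since d = -709 is squarefree and ≠ 1, it is not a perfect square in Q, so x^2 + 709 has no rational root and is therefore irreducible over Q (a degree-2 polynomial over a field is irreducible iff it has no root). Hence m_α(x) = x^2 + 709.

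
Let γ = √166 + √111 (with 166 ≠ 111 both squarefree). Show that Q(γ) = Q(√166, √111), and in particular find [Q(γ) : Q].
[Q(γ) : Q] = 4 (equivalently, Q(γ) = Q(√166, √111))

Obviously Q(γ) ⊆ Q(√166, √111), and [Q(√166, √111):Q] = 4 (since 166, 111 are distinct squarefree integers > 1 with 18426 not a perfect square). To show equality we compute the minimal polynomial of γ. From γ = √166 + √111: γ^2 = 166 + 2√(18426) + 111 = 277 + 2√(18426), so γ^2 - 277 = 2√(18426); squaring, (γ^2 - 277)^2 = 4·18426, i.e. γ^4 - 554γ^2 + 76729 - 73704 = 0, i.e. γ^4 - 554γ^2 + 3025 = 0. So γ is a root of x^4 - 554x^2 + 3025. This polynomial is irreducible over Q: it has no rational root (each ±√166 ± √111 is irrational), and any factorization into two quadratics over Q would force √(18426) ∈ Q (pairing opposite roots) or √166, √111 ∈ Q (other pairings), all impossible. Hence [Q(γ):Q] = 4 = [Q(√166, √111):Q], so Q(γ) = Q(√166, √111).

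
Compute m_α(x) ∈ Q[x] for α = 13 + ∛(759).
m_α(x) = x^3 - 39x^2 + 507x - 2956

Set β = α - 13 = ∛(759), so β^3 = 759. Then (α - 13)^3 - 759 = 0, i.e. α is a root of g(x) = (x - 13)^3 - 759 = x^3 - 39x^2 + 507x - 2956. Since g(x) = h(x - 13) where h(x) = x^3 - 759, and h is irreducible over Q (because 759 is not a perfect cube, so h has no rational root, and a monic cubic with no rational root is irreducible), g is also irreducible (irreducibility is preserved under the substitution x → x - 13). Hence m_α(x) = x^3 - 39x^2 + 507x - 2956.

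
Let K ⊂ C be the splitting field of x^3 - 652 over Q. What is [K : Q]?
[K : Q] = 6

The roots of x^3 - 652 are ∛652, ω∛652, ω^2∛652 where ω = e^(2πi/3) is a primitive cube root of unity, so K = Q(∛652, ω). Now [Q(∛652):Q] = 3 (since 652 is not a perfect cube, x^3 - 652 is irreducible) and [Q(ω):Q] = 2. Both 2 and 3 divide [K:Q], and [K:Q] ≤ 3·2 = 6, so [K:Q] = 6. (Equivalently: Q(∛652) ⊂ R but ω ∉ R, so [K : Q(∛652)] = 2.)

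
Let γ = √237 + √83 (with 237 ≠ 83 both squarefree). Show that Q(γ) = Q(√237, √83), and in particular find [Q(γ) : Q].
[Q(γ) : Q] = 4 (equivalently, Q(γ) = Q(√237, √83))

Obviously Q(γ) ⊆ Q(√237, √83), and [Q(√237, √83):Q] = 4 (since 237, 83 are distinct squarefree integers > 1 with 19671 not a perfect square). To show equality we compute the minimal polynomial of γ. From γ = √237 + √83: γ^2 = 237 + 2√(19671) + 83 = 320 + 2√(19671), so γ^2 - 320 = 2√(19671); squaring, (γ^2 - 320)^2 = 4·19671, i.e. γ^4 - 640γ^2 + 102400 - 78684 = 0, i.e. γ^4 - 640γ^2 + 23716 = 0. So γ is a root of x^4 - 640x^2 + 23716. This polynomial is irreducible over Q: it has no rational root (each ±√237 ± √83 is irrational), and any factorization into two quadratics over Q would force √(19671) ∈ Q (pairing opposite roots) or √237, √83 ∈ Q (other pairings), all impossible. Hence [Q(γ):Q] = 4 = [Q(√237, √83):Q], so Q(γ) = Q(√237, √83).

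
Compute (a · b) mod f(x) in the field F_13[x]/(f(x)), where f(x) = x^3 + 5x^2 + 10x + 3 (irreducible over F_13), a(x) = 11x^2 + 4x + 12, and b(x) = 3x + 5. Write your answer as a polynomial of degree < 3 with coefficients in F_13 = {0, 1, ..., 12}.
a · b ≡ 6x^2 + 12x (mod f(x))

Multiply in F_13[x]: a(x)·b(x) = (11x^2 + 4x + 12)·(3x + 5) = 7x^3 + 2x^2 + 4x + 8. This has degree ≥ 3, so divide by f(x) over F_13: 7x^3 + 2x^2 + 4x + 8 = (7)·(x^3 + 5x^2 + 10x + 3) + (6x^2 + 12x). Hence a·b ≡ 6x^2 + 12x (mod f). (F_13[x]/(f) is a field with 13^3 = 2197 elements since f is irreducible of degree 3.)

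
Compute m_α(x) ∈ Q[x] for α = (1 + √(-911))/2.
m_α(x) = x^2 - x + 228

From 2α - 1 = √(-911), squaring gives (2α - 1)^2 = -911, i.e. 4α^2 - 4α + 1 = -911, so α^2 - α + (1 + 911)/4 = 0. Since -911 ≡ 1 (mod 4), (1 + 911)/4 = 228 ∈ Z. The polynomial x^2 - x + 228 has discriminant 1 - 4·(228) = -911, which is not a perfect square in Q (d = -911 is squarefree and ≠ 1), so x^2 - x + 228 is irreducible over Q. It is the minimal polynomial of α.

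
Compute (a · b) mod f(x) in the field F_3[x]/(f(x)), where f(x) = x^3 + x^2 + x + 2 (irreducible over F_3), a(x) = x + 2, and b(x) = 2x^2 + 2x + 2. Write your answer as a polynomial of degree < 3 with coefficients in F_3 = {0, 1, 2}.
a · b ≡ x^2 + x (mod f(x))

Multiply in F_3[x]: a(x)·b(x) = (x + 2)·(2x^2 + 2x + 2) = 2x^3 + 1. This has degree ≥ 3, so divide by f(x) over F_3: 2x^3 + 1 = (2)·(x^3 + x^2 + x + 2) + (x^2 + x). Hence a·b ≡ x^2 + x (mod f). (F_3[x]/(f) is a field with 3^3 = 27 elements since f is irreducible of degree 3.)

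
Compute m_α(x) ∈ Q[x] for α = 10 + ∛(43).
m_α(x) = x^3 - 30x^2 + 300x - 1043

Set β = α - 10 = ∛(43), so β^3 = 43. Then (α - 10)^3 - 43 = 0, i.e. α is a root of g(x) = (x - 10)^3 - 43 = x^3 - 30x^2 + 300x - 1043. Since g(x) = h(x - 10) where h(x) = x^3 - 43, and h is irreducible over Q (because 43 is not a perfect cube, so h has no rational root, and a monic cubic with no rational root is irreducible), g is also irreducible (irreducibility is preserved under the substitution x → x - 10). Hence m_α(x) = x^3 - 30x^2 + 300x - 1043.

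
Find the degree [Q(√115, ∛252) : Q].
[Q(√115, ∛252) : Q] = 6

Let L = Q(√115, ∛252). Since Q(√115) ⊂ L and [Q(√115):Q] = 2, the tower law gives 2 | [L:Q]. Likewise Q(∛252) ⊂ L with [Q(∛252):Q] = 3 (because 252 is not a perfect cube), so 3 | [L:Q]. As gcd(2,3) = 1, [L:Q] is divisible by 6. Conversely L is generated over Q by √115 and ∛252, so [L:Q] ≤ 2·3 = 6. Therefore [Q(√115, ∛252) : Q] = 6.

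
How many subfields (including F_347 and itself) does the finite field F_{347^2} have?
F_{347^2} has 2 subfields

The subfields of F_{p^n} are exactly the fields F_{p^d} for d | n (each is the fixed field of the unique index-d subgroup of Gal(F_{p^n}/F_p) ≅ Z/nZ). The divisors of n = 2 are {1, 2}, giving 2 subfields: F_{347^1}, F_{347^2}.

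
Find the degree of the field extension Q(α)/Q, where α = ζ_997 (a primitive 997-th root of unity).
[Q(α):Q] = 996

The minimal polynomial of ζ_997 over Q is the 997-th cyclotomic polynomial Φ_997(x), which is irreducible over Q and has degree φ(997) = 996. Hence [Q(α):Q] = φ(997) = 996.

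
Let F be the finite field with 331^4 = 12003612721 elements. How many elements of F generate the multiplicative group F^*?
There are φ(12003612720) = 2774302720 primitive elements

F_q^* is cyclic of order q - 1 = 12003612720. A cyclic group of order m has exactly φ(m) generators. Here m = 12003612720 = 2^4 · 3 · 5 · 11 · 29 · 83 · 1889, so the number of primitive elements is φ(12003612720) = 2774302720.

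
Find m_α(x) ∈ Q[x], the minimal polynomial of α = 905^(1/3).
m_α(x) = x^3 - 905

α satisfies α^3 = 905, so x^3 - 905 annihilates α. By the rational root test, a rational root p/q (in lowest terms) of x^3 - 905 would satisfy p^3 = 905 q^3, forcing q = 1 and p^3 = 905; but 905 is not a perfect cube, contradiction. A monic cubic over Q with no rational root is irreducible (any nontrivial factorization would include a linear factor). Hence x^3 - 905 is the minimal polynomial of α, and in particular [Q(α):Q] = 3.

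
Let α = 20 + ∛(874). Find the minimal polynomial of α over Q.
m_α(x) = x^3 - 60x^2 + 1200x - 8874

Set β = α - 20 = ∛(874), so β^3 = 874. Then (α - 20)^3 - 874 = 0, i.e. α is a root of g(x) = (x - 20)^3 - 874 = x^3 - 60x^2 + 1200x - 8874. Since g(x) = h(x - 20) where h(x) = x^3 - 874, and h is irreducible over Q (because 874 is not a perfect cube, so h has no rational root, and a monic cubic with no rational root is irreducible), g is also irreducible (irreducibility is preserved under the substitution x → x - 20). Hence m_α(x) = x^3 - 60x^2 + 1200x - 8874.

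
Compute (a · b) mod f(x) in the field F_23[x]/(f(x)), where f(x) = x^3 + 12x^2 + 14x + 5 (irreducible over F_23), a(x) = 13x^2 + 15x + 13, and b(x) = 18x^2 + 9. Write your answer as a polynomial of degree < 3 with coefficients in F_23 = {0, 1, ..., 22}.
a · b ≡ 20x + 19 (mod f(x))

Multiply in F_23[x]: a(x)·b(x) = (13x^2 + 15x + 13)·(18x^2 + 9) = 4x^4 + 17x^3 + 6x^2 + 20x + 2. This has degree ≥ 3, so divide by f(x) over F_23: 4x^4 + 17x^3 + 6x^2 + 20x + 2 = (4x + 15)·(x^3 + 12x^2 + 14x + 5) + (20x + 19). Hence a·b ≡ 20x + 19 (mod f). (F_23[x]/(f) is a field with 23^3 = 12167 elements since f is irreducible of degree 3.)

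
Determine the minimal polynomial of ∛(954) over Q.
m_α(x) = x^3 - 954

α satisfies α^3 = 954, so x^3 - 954 annihilates α. By the rational root test, a rational root p/q (in lowest terms) of x^3 - 954 would satisfy p^3 = 954 q^3, forcing q = 1 and p^3 = 954; but 954 is not a perfect cube, contradiction. A monic cubic over Q with no rational root is irreducible (any nontrivial factorization would include a linear factor). Hence x^3 - 954 is the minimal polynomial of α, and in particular [Q(α):Q] = 3.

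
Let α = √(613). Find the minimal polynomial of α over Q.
m_α(x) = x^2 - 613

α satisfies α^2 - 613 = 0, so x^2 - 613 annihilates α. Since d = 613 is squarefree and ≠ 1, it is not a perfect square in Q, so x^2 - 613 has no rational root and is therefore irreducible over Q (a degree-2 polynomial over a field is irreducible iff it has no root). Hence m_α(x) = x^2 - 613.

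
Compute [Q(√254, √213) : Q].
[Q(√254, √213) : Q] = 4

[Q(√254):Q] = 2 (min poly x^2 - 254, irreducible since 254 is squarefree > 1). For the top step, suppose √213 ∈ Q(√254), say √213 = c + d√254 with c, d ∈ Q. Squaring: 213 = c^2 + 254d^2 + 2cd√254. Since √254 ∉ Q this forces 2cd = 0. If d = 0 then √213 = c ∈ Q, contradicting 213 squarefree > 1. If c = 0 then 213 = 254d^2, so 254·213 = (254d)^2 is a perfect square in Q — but 254·213 = 54102 is not a perfect square (since 254 and 213 are distinct squarefree integers). Contradiction. Hence √213 ∉ Q(√254), so x^2 - 213 stays irreducible over Q(√254) and [Q(√254, √213) : Q(√254)] = 2. By the tower law, [Q(√254, √213) : Q] = 2 · 2 = 4.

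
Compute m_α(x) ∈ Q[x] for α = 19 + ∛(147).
m_α(x) = x^3 - 57x^2 + 1083x - 7006

Set β = α - 19 = ∛(147), so β^3 = 147. Then (α - 19)^3 - 147 = 0, i.e. α is a root of g(x) = (x - 19)^3 - 147 = x^3 - 57x^2 + 1083x - 7006. Since g(x) = h(x - 19) where h(x) = x^3 - 147, and h is irreducible over Q (because 147 is not a perfect cube, so h has no rational root, and a monic cubic with no rational root is irreducible), g is also irreducible (irreducibility is preserved under the substitution x → x - 19). Hence m_α(x) = x^3 - 57x^2 + 1083x - 7006.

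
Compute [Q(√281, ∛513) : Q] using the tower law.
[Q(√281, ∛513) : Q] = 6

Let L = Q(√281, ∛513). Since Q(√281) ⊂ L and [Q(√281):Q] = 2, the tower law gives 2 | [L:Q]. Likewise Q(∛513) ⊂ L with [Q(∛513):Q] = 3 (because 513 is not a perfect cube), so 3 | [L:Q]. As gcd(2,3) = 1, [L:Q] is divisible by 6. Conversely L is generated over Q by √281 and ∛513, so [L:Q] ≤ 2·3 = 6. Therefore [Q(√281, ∛513) : Q] = 6.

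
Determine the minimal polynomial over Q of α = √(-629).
m_α(x) = x^2 + 629

α satisfies α^2 + 629 = 0, so x^2 + 629 annihilates α. Since d = -629 is squarefree and ≠ 1, it is not a perfect square in Q, so x^2 + 629 has no rational root and is therefore irreducible over Q (a degree-2 polynomial over a field is irreducible iff it has no root). Hence m_α(x) = x^2 + 629.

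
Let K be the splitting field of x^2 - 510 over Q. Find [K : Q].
[K : Q] = 2

f(x) = x^2 - 510 factors as (x - √510)(x + √510). The splitting field is K = Q(√510). Since 510 is squarefree and > 1, it is not a perfect square, so x^2 - 510 is irreducible over Q and [Q(√510) : Q] = 2. Hence [K : Q] = 2.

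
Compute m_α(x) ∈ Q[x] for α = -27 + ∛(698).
m_α(x) = x^3 + 81x^2 + 2187x + 18985

Set β = α + 27 = ∛(698), so β^3 = 698. Then (α + 27)^3 - 698 = 0, i.e. α is a root of g(x) = (x + 27)^3 - 698 = x^3 + 81x^2 + 2187x + 18985. Since g(x) = h(x + 27) where h(x) = x^3 - 698, and h is irreducible over Q (because 698 is not a perfect cube, so h has no rational root, and a monic cubic with no rational root is irreducible), g is also irreducible (irreducibility is preserved under the substitution x → x + 27). Hence m_α(x) = x^3 + 81x^2 + 2187x + 18985.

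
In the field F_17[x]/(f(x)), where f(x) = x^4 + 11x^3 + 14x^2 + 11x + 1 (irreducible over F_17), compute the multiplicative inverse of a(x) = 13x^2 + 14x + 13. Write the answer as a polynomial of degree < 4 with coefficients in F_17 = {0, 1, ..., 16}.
a(x)^(-1) ≡ 3x^3 + 12x^2 + 15x + 15 (mod f(x))

Since f is irreducible over F_17, F_17[x]/(f) is a field and a(x) ≠ 0 has an inverse. Apply the extended Euclidean algorithm to f(x) and a(x) in F_17[x]: f(x) = (4x^2 + 7x)·a(x) + (5x + 1);  a(x) = (6x + 5)·(5x + 1) + (8). The last nonzero remainder is the constant 8 = gcd(f, a) in F_17. Back-substituting through the division chain expresses 8 = s(x)·a(x) + t(x)·f(x) with s(x) ≡ 7x^3 + 11x^2 + x + 1 (mod f), so (7x^3 + 11x^2 + x + 1)·a(x) ≡ 8 (mod f). Multiplying by 8^(-1) ≡ 15 in F_17 gives a(x)^(-1) ≡ 15·(7x^3 + 11x^2 + x + 1) ≡ 3x^3 + 12x^2 + 15x + 15 (mod f). Check: (13x^2 + 14x + 13)·(3x^3 + 12x^2 + 15x + 15) = 5x^5 + 11x^4 + 11x^3 + 14x + 8 ≡ 1 (mod x^4 + 11x^3 + 14x^2 + 11x + 1).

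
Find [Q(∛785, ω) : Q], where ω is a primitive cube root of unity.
[Q(∛785, ω) : Q] = 6

[Q(∛785):Q] = 3 (min poly x^3 - 785, irreducible since 785 is not a perfect cube). [Q(ω):Q] = 2 (min poly x^2 + x + 1). Since Q(∛785) ⊂ R and ω ∉ R, we have ω ∉ Q(∛785), so x^2 + x + 1 remains irreducible over Q(∛785) and [Q(∛785, ω) : Q(∛785)] = 2. By the tower law, [Q(∛785, ω) : Q] = 3 · 2 = 6. (In fact Q(∛785, ω) is the splitting field of x^3 - 785 over Q.)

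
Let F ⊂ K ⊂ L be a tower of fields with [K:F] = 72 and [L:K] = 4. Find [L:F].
[L:F] = 288

The tower law says that for any tower of field extensions F ⊂ K ⊂ L with finite degrees, [L:F] = [L:K] · [K:F]. Here this gives [L:F] = 4 · 72 = 288.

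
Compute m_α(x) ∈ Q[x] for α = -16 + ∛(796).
m_α(x) = x^3 + 48x^2 + 768x + 3300

Set β = α + 16 = ∛(796), so β^3 = 796. Then (α + 16)^3 - 796 = 0, i.e. α is a root of g(x) = (x + 16)^3 - 796 = x^3 + 48x^2 + 768x + 3300. Since g(x) = h(x + 16) where h(x) = x^3 - 796, and h is irreducible over Q (because 796 is not a perfect cube, so h has no rational root, and a monic cubic with no rational root is irreducible), g is also irreducible (irreducibility is preserved under the substitution x → x + 16). Hence m_α(x) = x^3 + 48x^2 + 768x + 3300.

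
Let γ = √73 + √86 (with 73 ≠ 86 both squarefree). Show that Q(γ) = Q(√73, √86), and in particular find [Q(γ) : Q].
[Q(γ) : Q] = 4 (equivalently, Q(γ) = Q(√73, √86))

Obviously Q(γ) ⊆ Q(√73, √86), and [Q(√73, √86):Q] = 4 (since 73, 86 are distinct squarefree integers > 1 with 6278 not a perfect square). To show equality we compute the minimal polynomial of γ. From γ = √73 + √86: γ^2 = 73 + 2√(6278) + 86 = 159 + 2√(6278), so γ^2 - 159 = 2√(6278); squaring, (γ^2 - 159)^2 = 4·6278, i.e. γ^4 - 318γ^2 + 25281 - 25112 = 0, i.e. γ^4 - 318γ^2 + 169 = 0. So γ is a root of x^4 - 318x^2 + 169. This polynomial is irreducible over Q: it has no rational root (each ±√73 ± √86 is irrational), and any factorization into two quadratics over Q would force √(6278) ∈ Q (pairing opposite roots) or √73, √86 ∈ Q (other pairings), all impossible. Hence [Q(γ):Q] = 4 = [Q(√73, √86):Q], so Q(γ) = Q(√73, √86).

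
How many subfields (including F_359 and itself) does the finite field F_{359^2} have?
F_{359^2} has 2 subfields

The subfields of F_{p^n} are exactly the fields F_{p^d} for d | n (each is the fixed field of the unique index-d subgroup of Gal(F_{p^n}/F_p) ≅ Z/nZ). The divisors of n = 2 are {1, 2}, giving 2 subfields: F_{359^1}, F_{359^2}.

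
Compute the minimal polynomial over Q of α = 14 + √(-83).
m_α(x) = x^2 - 28x + 279

From α - 14 = √(-83), squaring gives (α - 14)^2 = -83, i.e. α^2 - 28α + 196 = -83, so α^2 - 28α + 279 = 0. The discriminant of x^2 - 28x + 279 is (-28)^2 - 4·(279) = 784 - 1116 = -332, and 4·(-83) is not a perfect square in Q since -83 is squarefree and ≠ 1. Hence x^2 - 28x + 279 is irreducible over Q and is the minimal polynomial of α.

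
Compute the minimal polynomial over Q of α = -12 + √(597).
m_α(x) = x^2 + 24x - 453

From α + 12 = √(597), squaring gives (α + 12)^2 = 597, i.e. α^2 + 24α + 144 = 597, so α^2 + 24α - 453 = 0. The discriminant of x^2 + 24x - 453 is (24)^2 - 4·(-453) = 576 + 1812 = 2388, and 4·(597) is not a perfect square in Q since 597 is squarefree and ≠ 1. Hence x^2 + 24x - 453 is irreducible over Q and is the minimal polynomial of α.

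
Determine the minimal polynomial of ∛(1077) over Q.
m_α(x) = x^3 - 1077

α satisfies α^3 = 1077, so x^3 - 1077 annihilates α. By the rational root test, a rational root p/q (in lowest terms) of x^3 - 1077 would satisfy p^3 = 1077 q^3, forcing q = 1 and p^3 = 1077; but 1077 is not a perfect cube, contradiction. A monic cubic over Q with no rational root is irreducible (any nontrivial factorization would include a linear factor). Hence x^3 - 1077 is the minimal polynomial of α, and in particular [Q(α):Q] = 3.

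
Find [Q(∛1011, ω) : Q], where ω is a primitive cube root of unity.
[Q(∛1011, ω) : Q] = 6

[Q(∛1011):Q] = 3 (min poly x^3 - 1011, irreducible since 1011 is not a perfect cube). [Q(ω):Q] = 2 (min poly x^2 + x + 1). Since Q(∛1011) ⊂ R and ω ∉ R, we have ω ∉ Q(∛1011), so x^2 + x + 1 remains irreducible over Q(∛1011) and [Q(∛1011, ω) : Q(∛1011)] = 2. By the tower law, [Q(∛1011, ω) : Q] = 3 · 2 = 6. (In fact Q(∛1011, ω) is the splitting field of x^3 - 1011 over Q.)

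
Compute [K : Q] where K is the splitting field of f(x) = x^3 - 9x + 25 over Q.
[K : Q] = 6

By the rational root test, any rational root of the monic integer polynomial f(x) = x^3 - 9x + 25 must be an integer dividing the constant term 25, i.e. one of ±{1, 5, 25}. Evaluating: f(1) = 17, f(-1) = 33, f(5) = 105, f(-5) = -55, f(25) = 15425, f(-25) = -15375; none is 0, so f has no rational root and is therefore irreducible over Q (a cubic with no linear factor over a field is irreducible). For an irreducible cubic, the Galois group is A_3 or S_3 according as the discriminant disc(f) = -4a^3 - 27b^2 = -4·(-9)^3 - 27·(25)^2 = -13959 is or is not a square in Q. Here disc(f) = -13959 is not a perfect square in Q, so the Galois group of f over Q is not contained in A_3 and must be all of S_3. The splitting field has degree |S_3| = 6 over Q, so [K : Q] = 6.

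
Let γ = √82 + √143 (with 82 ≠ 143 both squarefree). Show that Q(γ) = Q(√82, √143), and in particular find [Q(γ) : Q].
[Q(γ) : Q] = 4 (equivalently, Q(γ) = Q(√82, √143))

Obviously Q(γ) ⊆ Q(√82, √143), and [Q(√82, √143):Q] = 4 (since 82, 143 are distinct squarefree integers > 1 with 11726 not a perfect square). To show equality we compute the minimal polynomial of γ. From γ = √82 + √143: γ^2 = 82 + 2√(11726) + 143 = 225 + 2√(11726), so γ^2 - 225 = 2√(11726); squaring, (γ^2 - 225)^2 = 4·11726, i.e. γ^4 - 450γ^2 + 50625 - 46904 = 0, i.e. γ^4 - 450γ^2 + 3721 = 0. So γ is a root of x^4 - 450x^2 + 3721. This polynomial is irreducible over Q: it has no rational root (each ±√82 ± √143 is irrational), and any factorization into two quadratics over Q would force √(11726) ∈ Q (pairing opposite roots) or √82, √143 ∈ Q (other pairings), all impossible. Hence [Q(γ):Q] = 4 = [Q(√82, √143):Q], so Q(γ) = Q(√82, √143).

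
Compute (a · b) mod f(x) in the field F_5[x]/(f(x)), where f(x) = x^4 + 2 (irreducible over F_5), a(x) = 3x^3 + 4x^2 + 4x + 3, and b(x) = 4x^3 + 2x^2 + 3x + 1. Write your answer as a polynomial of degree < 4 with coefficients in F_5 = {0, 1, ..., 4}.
a · b ≡ 3x^2 + 4x + 2 (mod f(x))

Multiply in F_5[x]: a(x)·b(x) = (3x^3 + 4x^2 + 4x + 3)·(4x^3 + 2x^2 + 3x + 1) = 2x^6 + 2x^5 + 3x^4 + 2x^2 + 3x + 3. This has degree ≥ 4, so divide by f(x) over F_5: 2x^6 + 2x^5 + 3x^4 + 2x^2 + 3x + 3 = (2x^2 + 2x + 3)·(x^4 + 2) + (3x^2 + 4x + 2). Hence a·b ≡ 3x^2 + 4x + 2 (mod f). (F_5[x]/(f) is a field with 5^4 = 625 elements since f is irreducible of degree 4.)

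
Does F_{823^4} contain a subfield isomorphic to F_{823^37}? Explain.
No: F_{823^37} is not a subfield of F_{823^4}

F_{p^m} embeds in F_{p^n} iff m | n. Here 37 ∤ 4 (since 4 = 0·37 + 4 with remainder 4 ≠ 0), so F_{823^37} is not a subfield of F_{823^4}. Equivalently: if it were, the tower law would give 37 = [F_{823^37}:F_823] dividing [F_{823^4}:F_823] = 4, contradiction.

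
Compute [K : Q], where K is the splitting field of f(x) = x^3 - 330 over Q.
[K : Q] = 6

The roots of x^3 - 330 are ∛330, ω∛330, ω^2∛330 where ω = e^(2πi/3) is a primitive cube root of unity, so K = Q(∛330, ω). Now [Q(∛330):Q] = 3 (since 330 is not a perfect cube, x^3 - 330 is irreducible) and [Q(ω):Q] = 2. Both 2 and 3 divide [K:Q], and [K:Q] ≤ 3·2 = 6, so [K:Q] = 6. (Equivalently: Q(∛330) ⊂ R but ω ∉ R, so [K : Q(∛330)] = 2.)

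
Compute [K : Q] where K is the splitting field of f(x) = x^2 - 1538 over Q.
[K : Q] = 2

f(x) = x^2 - 1538 factors as (x - √1538)(x + √1538). The splitting field is K = Q(√1538). Since 1538 is squarefree and > 1, it is not a perfect square, so x^2 - 1538 is irreducible over Q and [Q(√1538) : Q] = 2. Hence [K : Q] = 2.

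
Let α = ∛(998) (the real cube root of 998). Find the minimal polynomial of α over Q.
m_α(x) = x^3 - 998

α satisfies α^3 = 998, so x^3 - 998 annihilates α. By the rational root test, a rational root p/q (in lowest terms) of x^3 - 998 would satisfy p^3 = 998 q^3, forcing q = 1 and p^3 = 998; but 998 is not a perfect cube, contradiction. A monic cubic over Q with no rational root is irreducible (any nontrivial factorization would include a linear factor). Hence x^3 - 998 is the minimal polynomial of α, and in particular [Q(α):Q] = 3.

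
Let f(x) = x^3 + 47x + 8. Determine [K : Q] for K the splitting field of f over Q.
[K : Q] = 6

By the rational root test, any rational root of the monic integer polynomial f(x) = x^3 + 47x + 8 must be an integer dividing the constant term 8, i.e. one of ±{1, 2, 4, 8}. Evaluating: f(1) = 56, f(-1) = -40, f(2) = 110, f(-2) = -94, f(4) = 260, f(-4) = -244, f(8) = 896, f(-8) = -880; none is 0, so f has no rational root and is therefore irreducible over Q (a cubic with no linear factor over a field is irreducible). For an irreducible cubic, the Galois group is A_3 or S_3 according as the discriminant disc(f) = -4a^3 - 27b^2 = -4·(47)^3 - 27·(8)^2 = -417020 is or is not a square in Q. Here disc(f) = -417020 is not a perfect square in Q, so the Galois group of f over Q is not contained in A_3 and must be all of S_3. The splitting field has degree |S_3| = 6 over Q, so [K : Q] = 6.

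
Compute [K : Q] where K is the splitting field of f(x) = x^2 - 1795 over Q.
[K : Q] = 2

f(x) = x^2 - 1795 factors as (x - √1795)(x + √1795). The splitting field is K = Q(√1795). Since 1795 is squarefree and > 1, it is not a perfect square, so x^2 - 1795 is irreducible over Q and [Q(√1795) : Q] = 2. Hence [K : Q] = 2.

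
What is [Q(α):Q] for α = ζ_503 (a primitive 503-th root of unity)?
[Q(α):Q] = 502

The minimal polynomial of ζ_503 over Q is the 503-th cyclotomic polynomial Φ_503(x), which is irreducible over Q and has degree φ(503) = 502. Hence [Q(α):Q] = φ(503) = 502.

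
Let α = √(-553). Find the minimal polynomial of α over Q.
m_α(x) = x^2 + 553

α satisfies α^2 + 553 = 0, so x^2 + 553 annihilates α. Since d = -553 is squarefree and ≠ 1, it is not a perfect square in Q, so x^2 + 553 has no rational root and is therefore irreducible over Q (a degree-2 polynomial over a field is irreducible iff it has no root). Hence m_α(x) = x^2 + 553.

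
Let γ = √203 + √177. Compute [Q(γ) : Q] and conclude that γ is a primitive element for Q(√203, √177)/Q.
[Q(γ) : Q] = 4 (equivalently, Q(γ) = Q(√203, √177))

Obviously Q(γ) ⊆ Q(√203, √177), and [Q(√203, √177):Q] = 4 (since 203, 177 are distinct squarefree integers > 1 with 35931 not a perfect square). To show equality we compute the minimal polynomial of γ. From γ = √203 + √177: γ^2 = 203 + 2√(35931) + 177 = 380 + 2√(35931), so γ^2 - 380 = 2√(35931); squaring, (γ^2 - 380)^2 = 4·35931, i.e. γ^4 - 760γ^2 + 144400 - 143724 = 0, i.e. γ^4 - 760γ^2 + 676 = 0. So γ is a root of x^4 - 760x^2 + 676. This polynomial is irreducible over Q: it has no rational root (each ±√203 ± √177 is irrational), and any factorization into two quadratics over Q would force √(35931) ∈ Q (pairing opposite roots) or √203, √177 ∈ Q (other pairings), all impossible. Hence [Q(γ):Q] = 4 = [Q(√203, √177):Q], so Q(γ) = Q(√203, √177).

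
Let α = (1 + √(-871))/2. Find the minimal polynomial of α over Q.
m_α(x) = x^2 - x + 218

From 2α - 1 = √(-871), squaring gives (2α - 1)^2 = -871, i.e. 4α^2 - 4α + 1 = -871, so α^2 - α + (1 + 871)/4 = 0. Since -871 ≡ 1 (mod 4), (1 + 871)/4 = 218 ∈ Z. The polynomial x^2 - x + 218 has discriminant 1 - 4·(218) = -871, which is not a perfect square in Q (d = -871 is squarefree and ≠ 1), so x^2 - x + 218 is irreducible over Q. It is the minimal polynomial of α.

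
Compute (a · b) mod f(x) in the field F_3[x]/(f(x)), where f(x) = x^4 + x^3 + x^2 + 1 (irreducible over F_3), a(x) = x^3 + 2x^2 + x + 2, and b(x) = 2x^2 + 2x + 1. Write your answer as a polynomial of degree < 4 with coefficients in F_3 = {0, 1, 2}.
a · b ≡ x^3 + x^2 + 1 (mod f(x))

Multiply in F_3[x]: a(x)·b(x) = (x^3 + 2x^2 + x + 2)·(2x^2 + 2x + 1) = 2x^5 + x^3 + 2x^2 + 2x + 2. This has degree ≥ 4, so divide by f(x) over F_3: 2x^5 + x^3 + 2x^2 + 2x + 2 = (2x + 1)·(x^4 + x^3 + x^2 + 1) + (x^3 + x^2 + 1). Hence a·b ≡ x^3 + x^2 + 1 (mod f). (F_3[x]/(f) is a field with 3^4 = 81 elements since f is irreducible of degree 4.)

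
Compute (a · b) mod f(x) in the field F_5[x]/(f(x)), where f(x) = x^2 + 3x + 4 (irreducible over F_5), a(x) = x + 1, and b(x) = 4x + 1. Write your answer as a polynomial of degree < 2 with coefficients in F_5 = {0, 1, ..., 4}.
a · b ≡ 3x (mod f(x))

Multiply in F_5[x]: a(x)·b(x) = (x + 1)·(4x + 1) = 4x^2 + 1. This has degree ≥ 2, so divide by f(x) over F_5: 4x^2 + 1 = (4)·(x^2 + 3x + 4) + (3x). Hence a·b ≡ 3x (mod f). (F_5[x]/(f) is a field with 5^2 = 25 elements since f is irreducible of degree 2.)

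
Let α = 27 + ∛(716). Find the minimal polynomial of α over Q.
m_α(x) = x^3 - 81x^2 + 2187x - 20399

Set β = α - 27 = ∛(716), so β^3 = 716. Then (α - 27)^3 - 716 = 0, i.e. α is a root of g(x) = (x - 27)^3 - 716 = x^3 - 81x^2 + 2187x - 20399. Since g(x) = h(x - 27) where h(x) = x^3 - 716, and h is irreducible over Q (because 716 is not a perfect cube, so h has no rational root, and a monic cubic with no rational root is irreducible), g is also irreducible (irreducibility is preserved under the substitution x → x - 27). Hence m_α(x) = x^3 - 81x^2 + 2187x - 20399.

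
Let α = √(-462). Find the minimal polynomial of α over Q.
m_α(x) = x^2 + 462

α satisfies α^2 + 462 = 0, so x^2 + 462 annihilates α. Since d = -462 is squarefree and ≠ 1, it is not a perfect square in Q, so x^2 + 462 has no rational root and is therefore irreducible over Q (a degree-2 polynomial over a field is irreducible iff it has no root). Hence m_α(x) = x^2 + 462.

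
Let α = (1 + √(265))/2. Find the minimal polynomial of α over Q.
m_α(x) = x^2 - x - 66

From 2α - 1 = √(265), squaring gives (2α - 1)^2 = 265, i.e. 4α^2 - 4α + 1 = 265, so α^2 - α + (1 - 265)/4 = 0. Since 265 ≡ 1 (mod 4), (1 - 265)/4 = -66 ∈ Z. The polynomial x^2 - x - 66 has discriminant 1 - 4·(-66) = 265, which is not a perfect square in Q (d = 265 is squarefree and ≠ 1), so x^2 - x - 66 is irreducible over Q. It is the minimal polynomial of α.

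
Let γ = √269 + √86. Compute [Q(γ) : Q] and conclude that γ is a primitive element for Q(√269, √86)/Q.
[Q(γ) : Q] = 4 (equivalently, Q(γ) = Q(√269, √86))

Obviously Q(γ) ⊆ Q(√269, √86), and [Q(√269, √86):Q] = 4 (since 269, 86 are distinct squarefree integers > 1 with 23134 not a perfect square). To show equality we compute the minimal polynomial of γ. From γ = √269 + √86: γ^2 = 269 + 2√(23134) + 86 = 355 + 2√(23134), so γ^2 - 355 = 2√(23134); squaring, (γ^2 - 355)^2 = 4·23134, i.e. γ^4 - 710γ^2 + 126025 - 92536 = 0, i.e. γ^4 - 710γ^2 + 33489 = 0. So γ is a root of x^4 - 710x^2 + 33489. This polynomial is irreducible over Q: it has no rational root (each ±√269 ± √86 is irrational), and any factorization into two quadratics over Q would force √(23134) ∈ Q (pairing opposite roots) or √269, √86 ∈ Q (other pairings), all impossible. Hence [Q(γ):Q] = 4 = [Q(√269, √86):Q], so Q(γ) = Q(√269, √86).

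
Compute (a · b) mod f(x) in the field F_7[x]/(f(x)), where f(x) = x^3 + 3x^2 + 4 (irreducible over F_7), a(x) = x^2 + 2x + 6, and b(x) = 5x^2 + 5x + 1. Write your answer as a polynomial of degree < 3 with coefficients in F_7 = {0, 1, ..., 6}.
a · b ≡ 6x^2 + 5x + 6 (mod f(x))

Multiply in F_7[x]: a(x)·b(x) = (x^2 + 2x + 6)·(5x^2 + 5x + 1) = 5x^4 + x^3 + 6x^2 + 4x + 6. This has degree ≥ 3, so divide by f(x) over F_7: 5x^4 + x^3 + 6x^2 + 4x + 6 = (5x)·(x^3 + 3x^2 + 4) + (6x^2 + 5x + 6). Hence a·b ≡ 6x^2 + 5x + 6 (mod f). (F_7[x]/(f) is a field with 7^3 = 343 elements since f is irreducible of degree 3.)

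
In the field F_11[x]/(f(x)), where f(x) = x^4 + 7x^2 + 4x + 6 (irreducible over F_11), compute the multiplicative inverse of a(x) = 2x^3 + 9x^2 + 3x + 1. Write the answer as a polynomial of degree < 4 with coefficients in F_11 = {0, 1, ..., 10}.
a(x)^(-1) ≡ 10x^3 + 3x^2 + 9x + 7 (mod f(x))

Since f is irreducible over F_11, F_11[x]/(f) is a field and a(x) ≠ 0 has an inverse. Apply the extended Euclidean algorithm to f(x) and a(x) in F_11[x]: f(x) = (6x + 6)·a(x) + (x^2 + 2x);  a(x) = (2x + 5)·(x^2 + 2x) + (4x + 1);  (x^2 + 2x) = (3x + 8)·(4x + 1) + (3). The last nonzero remainder is the constant 3 = gcd(f, a) in F_11. Back-substituting through the division chain expresses 3 = s(x)·a(x) + t(x)·f(x) with s(x) ≡ 8x^3 + 9x^2 + 5x + 10 (mod f), so (8x^3 + 9x^2 + 5x + 10)·a(x) ≡ 3 (mod f). Multiplying by 3^(-1) ≡ 4 in F_11 gives a(x)^(-1) ≡ 4·(8x^3 + 9x^2 + 5x + 10) ≡ 10x^3 + 3x^2 + 9x + 7 (mod f). Check: (2x^3 + 9x^2 + 3x + 1)·(10x^3 + 3x^2 + 9x + 7) = 9x^6 + 8x^5 + 9x^4 + 4x^3 + 5x^2 + 8x + 7 ≡ 1 (mod x^4 + 7x^2 + 4x + 6).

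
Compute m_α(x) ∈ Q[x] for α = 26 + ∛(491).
m_α(x) = x^3 - 78x^2 + 2028x - 18067

Set β = α - 26 = ∛(491), so β^3 = 491. Then (α - 26)^3 - 491 = 0, i.e. α is a root of g(x) = (x - 26)^3 - 491 = x^3 - 78x^2 + 2028x - 18067. Since g(x) = h(x - 26) where h(x) = x^3 - 491, and h is irreducible over Q (because 491 is not a perfect cube, so h has no rational root, and a monic cubic with no rational root is irreducible), g is also irreducible (irreducibility is preserved under the substitution x → x - 26). Hence m_α(x) = x^3 - 78x^2 + 2028x - 18067.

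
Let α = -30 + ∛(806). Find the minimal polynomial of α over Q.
m_α(x) = x^3 + 90x^2 + 2700x + 26194

Set β = α + 30 = ∛(806), so β^3 = 806. Then (α + 30)^3 - 806 = 0, i.e. α is a root of g(x) = (x + 30)^3 - 806 = x^3 + 90x^2 + 2700x + 26194. Since g(x) = h(x + 30) where h(x) = x^3 - 806, and h is irreducible over Q (because 806 is not a perfect cube, so h has no rational root, and a monic cubic with no rational root is irreducible), g is also irreducible (irreducibility is preserved under the substitution x → x + 30). Hence m_α(x) = x^3 + 90x^2 + 2700x + 26194.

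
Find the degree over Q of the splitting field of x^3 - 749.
[K : Q] = 6

The roots of x^3 - 749 are ∛749, ω∛749, ω^2∛749 where ω = e^(2πi/3) is a primitive cube root of unity, so K = Q(∛749, ω). Now [Q(∛749):Q] = 3 (since 749 is not a perfect cube, x^3 - 749 is irreducible) and [Q(ω):Q] = 2. Both 2 and 3 divide [K:Q], and [K:Q] ≤ 3·2 = 6, so [K:Q] = 6. (Equivalently: Q(∛749) ⊂ R but ω ∉ R, so [K : Q(∛749)] = 2.)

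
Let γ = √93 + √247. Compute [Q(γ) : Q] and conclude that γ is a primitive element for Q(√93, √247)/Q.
[Q(γ) : Q] = 4 (equivalently, Q(γ) = Q(√93, √247))

Obviously Q(γ) ⊆ Q(√93, √247), and [Q(√93, √247):Q] = 4 (since 93, 247 are distinct squarefree integers > 1 with 22971 not a perfect square). To show equality we compute the minimal polynomial of γ. From γ = √93 + √247: γ^2 = 93 + 2√(22971) + 247 = 340 + 2√(22971), so γ^2 - 340 = 2√(22971); squaring, (γ^2 - 340)^2 = 4·22971, i.e. γ^4 - 680γ^2 + 115600 - 91884 = 0, i.e. γ^4 - 680γ^2 + 23716 = 0. So γ is a root of x^4 - 680x^2 + 23716. This polynomial is irreducible over Q: it has no rational root (each ±√93 ± √247 is irrational), and any factorization into two quadratics over Q would force √(22971) ∈ Q (pairing opposite roots) or √93, √247 ∈ Q (other pairings), all impossible. Hence [Q(γ):Q] = 4 = [Q(√93, √247):Q], so Q(γ) = Q(√93, √247).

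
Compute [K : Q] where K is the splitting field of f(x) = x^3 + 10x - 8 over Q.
[K : Q] = 6

By the rational root test, any rational root of the monic integer polynomial f(x) = x^3 + 10x - 8 must be an integer dividing the constant term -8, i.e. one of ±{1, 2, 4, 8}. Evaluating: f(1) = 3, f(-1) = -19, f(2) = 20, f(-2) = -36, f(4) = 96, f(-4) = -112, f(8) = 584, f(-8) = -600; none is 0, so f has no rational root and is therefore irreducible over Q (a cubic with no linear factor over a field is irreducible). For an irreducible cubic, the Galois group is A_3 or S_3 according as the discriminant disc(f) = -4a^3 - 27b^2 = -4·(10)^3 - 27·(-8)^2 = -5728 is or is not a square in Q. Here disc(f) = -5728 is not a perfect square in Q, so the Galois group of f over Q is not contained in A_3 and must be all of S_3. The splitting field has degree |S_3| = 6 over Q, so [K : Q] = 6.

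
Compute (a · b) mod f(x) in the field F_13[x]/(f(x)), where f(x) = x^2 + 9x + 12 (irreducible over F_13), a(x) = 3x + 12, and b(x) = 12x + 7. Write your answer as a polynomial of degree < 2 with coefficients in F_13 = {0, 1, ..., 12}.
a · b ≡ 10x + 3 (mod f(x))

Multiply in F_13[x]: a(x)·b(x) = (3x + 12)·(12x + 7) = 10x^2 + 9x + 6. This has degree ≥ 2, so divide by f(x) over F_13: 10x^2 + 9x + 6 = (10)·(x^2 + 9x + 12) + (10x + 3). Hence a·b ≡ 10x + 3 (mod f). (F_13[x]/(f) is a field with 13^2 = 169 elements since f is irreducible of degree 2.)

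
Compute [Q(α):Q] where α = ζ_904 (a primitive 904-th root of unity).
[Q(α):Q] = 448

The minimal polynomial of ζ_904 over Q is the 904-th cyclotomic polynomial Φ_904(x), which is irreducible over Q and has degree φ(904) = 448. Hence [Q(α):Q] = φ(904) = 448.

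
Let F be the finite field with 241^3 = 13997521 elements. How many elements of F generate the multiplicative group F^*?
There are φ(13997520) = 3732480 primitive elements

F_q^* is cyclic of order q - 1 = 13997520. A cyclic group of order m has exactly φ(m) generators. Here m = 13997520 = 2^4 · 3^2 · 5 · 19441, so the number of primitive elements is φ(13997520) = 3732480.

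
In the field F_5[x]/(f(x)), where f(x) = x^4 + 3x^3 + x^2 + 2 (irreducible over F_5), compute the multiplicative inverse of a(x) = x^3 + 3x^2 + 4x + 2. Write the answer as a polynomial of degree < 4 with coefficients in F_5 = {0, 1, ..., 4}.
a(x)^(-1) ≡ x^3 + 4x^2 + 4x (mod f(x))

Since f is irreducible over F_5, F_5[x]/(f) is a field and a(x) ≠ 0 has an inverse. Apply the extended Euclidean algorithm to f(x) and a(x) in F_5[x]: f(x) = (x)·a(x) + (2x^2 + 3x + 2);  a(x) = (3x + 2)·(2x^2 + 3x + 2) + (2x + 3);  (2x^2 + 3x + 2) = (x)·(2x + 3) + (2). The last nonzero remainder is the constant 2 = gcd(f, a) in F_5. Back-substituting through the division chain expresses 2 = s(x)·a(x) + t(x)·f(x) with s(x) ≡ 2x^3 + 3x^2 + 3x (mod f), so (2x^3 + 3x^2 + 3x)·a(x) ≡ 2 (mod f). Multiplying by 2^(-1) ≡ 3 in F_5 gives a(x)^(-1) ≡ 3·(2x^3 + 3x^2 + 3x) ≡ x^3 + 4x^2 + 4x (mod f). Check: (x^3 + 3x^2 + 4x + 2)·(x^3 + 4x^2 + 4x) = x^6 + 2x^5 + 4x^2 + 3x ≡ 1 (mod x^4 + 3x^3 + x^2 + 2).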